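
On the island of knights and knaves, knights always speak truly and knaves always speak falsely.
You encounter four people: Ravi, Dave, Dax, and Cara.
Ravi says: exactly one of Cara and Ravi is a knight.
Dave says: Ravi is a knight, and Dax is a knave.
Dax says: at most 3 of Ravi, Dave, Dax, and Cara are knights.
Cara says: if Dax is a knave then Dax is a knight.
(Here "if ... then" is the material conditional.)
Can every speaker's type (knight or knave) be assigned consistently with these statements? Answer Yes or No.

No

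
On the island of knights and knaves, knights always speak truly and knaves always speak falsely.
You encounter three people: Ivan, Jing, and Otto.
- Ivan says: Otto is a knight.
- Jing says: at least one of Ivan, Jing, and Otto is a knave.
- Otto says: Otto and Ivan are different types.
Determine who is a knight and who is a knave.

Ivan is a knave, Jing is a knight, and Otto is a knave.

Suppose Ivan is a knight. Then Ivan's statement "Otto is a knight" would have to be true. Checking the 4 ways to assign the others, none is consistent with every speaker.
(For instance, with Jing=knight, Otto=knave, Ivan's claim "Otto is a knight" comes out false where it would need to be true.)
So Ivan must be a knave, making "Otto is a knight" false. Taking Ivan=knave, Jing=knight, Otto=knave, each remaining statement checks out:
  Jing (knight): "at least one of Ivan, Jing, and Otto is a knave" — true. ✓
  Otto (knave): "Otto and Ivan are different types" — false. ✓
This is the unique consistent assignment.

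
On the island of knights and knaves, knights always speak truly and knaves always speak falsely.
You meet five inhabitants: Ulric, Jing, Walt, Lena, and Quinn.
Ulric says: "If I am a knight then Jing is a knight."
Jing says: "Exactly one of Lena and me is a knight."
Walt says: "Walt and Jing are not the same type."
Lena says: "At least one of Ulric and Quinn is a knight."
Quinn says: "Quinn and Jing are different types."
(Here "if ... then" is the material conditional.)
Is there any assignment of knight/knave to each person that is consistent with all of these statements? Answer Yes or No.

Checking all 32 assignments, each has at least one speaker whose statement's truth value contradicts their type.

No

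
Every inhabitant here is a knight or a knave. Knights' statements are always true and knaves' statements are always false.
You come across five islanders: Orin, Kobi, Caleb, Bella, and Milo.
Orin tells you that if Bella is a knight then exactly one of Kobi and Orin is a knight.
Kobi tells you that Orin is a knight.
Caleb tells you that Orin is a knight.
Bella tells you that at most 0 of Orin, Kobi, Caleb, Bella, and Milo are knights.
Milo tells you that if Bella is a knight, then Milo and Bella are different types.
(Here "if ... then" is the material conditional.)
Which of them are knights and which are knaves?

Orin is a knight, Kobi is a knight, Caleb is a knight, Bella is a knave, and Milo is a knight.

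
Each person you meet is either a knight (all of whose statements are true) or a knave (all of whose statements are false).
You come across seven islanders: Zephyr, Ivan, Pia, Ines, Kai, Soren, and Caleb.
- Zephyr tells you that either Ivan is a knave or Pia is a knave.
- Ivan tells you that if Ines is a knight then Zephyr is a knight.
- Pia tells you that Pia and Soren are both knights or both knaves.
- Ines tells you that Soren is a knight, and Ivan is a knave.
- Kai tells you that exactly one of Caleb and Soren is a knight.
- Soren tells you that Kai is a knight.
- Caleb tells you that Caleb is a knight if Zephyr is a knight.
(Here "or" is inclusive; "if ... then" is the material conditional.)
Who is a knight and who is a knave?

Knights: Zephyr, Ivan, Kai, and Soren. Knaves: Pia, Ines, and Caleb.

Zephyr is a knight, so "either Ivan is a knave or Pia is a knave" must be True — and it is.
Ivan is a knight; "if Ines is a knight then Zephyr is a knight" is True, as required.
Since Pia is a knave, "Pia and Soren are both knights or both knaves" needs to be false, which holds.
Ines (knave): "Soren is a knight, and Ivan is a knave" — false. ✓
Kai is a knight, so "exactly one of Caleb and Soren is a knight" must be True — and it is.
As a knight, Soren's statement "Kai is a knight" should be True; it is.
Caleb is a knave; "Caleb is a knight if Zephyr is a knight" is false, as required.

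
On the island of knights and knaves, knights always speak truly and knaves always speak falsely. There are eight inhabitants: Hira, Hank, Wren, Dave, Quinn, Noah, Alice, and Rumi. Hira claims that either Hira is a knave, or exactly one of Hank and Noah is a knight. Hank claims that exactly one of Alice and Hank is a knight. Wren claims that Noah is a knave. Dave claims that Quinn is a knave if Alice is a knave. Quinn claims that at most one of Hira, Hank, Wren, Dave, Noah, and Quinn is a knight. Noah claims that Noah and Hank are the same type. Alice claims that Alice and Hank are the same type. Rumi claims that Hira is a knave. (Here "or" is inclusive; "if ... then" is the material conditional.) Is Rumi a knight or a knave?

Rumi is a knave.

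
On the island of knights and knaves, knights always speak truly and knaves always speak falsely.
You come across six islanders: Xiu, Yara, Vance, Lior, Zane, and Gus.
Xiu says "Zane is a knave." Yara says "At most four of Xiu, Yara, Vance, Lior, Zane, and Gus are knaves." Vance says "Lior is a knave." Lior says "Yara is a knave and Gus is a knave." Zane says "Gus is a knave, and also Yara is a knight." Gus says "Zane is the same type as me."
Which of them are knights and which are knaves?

Knights: Yara, Vance, and Zane. Knaves: Xiu, Lior, and Gus.

Xiu is a knave; "Zane is a knave" is False, as required.
Yara is a knight; "at most four of Xiu, Yara, Vance, Lior, Zane, and Gus are knaves" is True, as required.
Vance is a knight, and the claim "Lior is a knave" is indeed True.
Lior is a knave; "Yara is a knave and Gus is a knave" is False, as required.
As a knight, Zane's statement "Gus is a knave, and also Yara is a knight" should be True; it is.
Gus (knave): "Zane is the same type as me" — False. ✓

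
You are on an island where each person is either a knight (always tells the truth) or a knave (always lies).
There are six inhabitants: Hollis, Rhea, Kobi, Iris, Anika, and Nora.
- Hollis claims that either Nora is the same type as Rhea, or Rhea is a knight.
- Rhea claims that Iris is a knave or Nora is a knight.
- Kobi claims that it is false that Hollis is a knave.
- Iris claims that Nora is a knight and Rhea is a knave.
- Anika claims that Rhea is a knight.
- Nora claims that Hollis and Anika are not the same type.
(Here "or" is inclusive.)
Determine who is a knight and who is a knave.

Knights: Hollis, Rhea, Kobi, and Anika. Knaves: Iris and Nora.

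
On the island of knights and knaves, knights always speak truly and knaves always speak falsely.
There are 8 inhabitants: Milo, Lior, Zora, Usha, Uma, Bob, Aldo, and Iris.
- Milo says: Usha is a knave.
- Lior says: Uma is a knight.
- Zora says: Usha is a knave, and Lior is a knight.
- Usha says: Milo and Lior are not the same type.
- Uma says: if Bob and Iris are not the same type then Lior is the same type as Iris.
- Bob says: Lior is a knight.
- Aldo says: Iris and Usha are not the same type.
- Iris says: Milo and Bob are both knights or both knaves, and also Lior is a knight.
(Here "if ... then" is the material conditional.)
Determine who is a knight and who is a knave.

Milo is a knight, Lior is a knight, Zora is a knight, Usha is a knave, Uma is a knight, Bob is a knight, Aldo is a knight, and Iris is a knight.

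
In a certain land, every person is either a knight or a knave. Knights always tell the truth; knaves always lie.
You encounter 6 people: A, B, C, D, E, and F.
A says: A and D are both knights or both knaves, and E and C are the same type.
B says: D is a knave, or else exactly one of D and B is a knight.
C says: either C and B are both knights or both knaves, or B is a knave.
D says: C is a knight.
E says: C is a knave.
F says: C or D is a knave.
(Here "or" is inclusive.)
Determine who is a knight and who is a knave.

Since A is a knave, "A and D are both knights or both knaves, and E and C are the same type" needs to be false, which holds.
Since B is a knight, "D is a knave, or else exactly one of D and B is a knight" needs to be True, which holds.
Since C is a knave, "either C and B are both knights or both knaves, or B is a knave" needs to be false, which holds.
D is a knave; "C is a knight" is false, as required.
E is a knight, and the claim "C is a knave" is indeed True.
F is a knight, so "C or D is a knave" must be True — and it is.

Knights: B, E, and F. Knaves: A, C, and D.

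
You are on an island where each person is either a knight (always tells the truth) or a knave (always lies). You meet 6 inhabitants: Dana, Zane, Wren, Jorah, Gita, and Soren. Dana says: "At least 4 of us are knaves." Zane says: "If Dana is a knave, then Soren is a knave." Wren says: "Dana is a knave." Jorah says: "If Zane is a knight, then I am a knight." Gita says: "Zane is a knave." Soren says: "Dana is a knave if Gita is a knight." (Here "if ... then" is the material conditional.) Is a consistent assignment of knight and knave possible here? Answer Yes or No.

Yes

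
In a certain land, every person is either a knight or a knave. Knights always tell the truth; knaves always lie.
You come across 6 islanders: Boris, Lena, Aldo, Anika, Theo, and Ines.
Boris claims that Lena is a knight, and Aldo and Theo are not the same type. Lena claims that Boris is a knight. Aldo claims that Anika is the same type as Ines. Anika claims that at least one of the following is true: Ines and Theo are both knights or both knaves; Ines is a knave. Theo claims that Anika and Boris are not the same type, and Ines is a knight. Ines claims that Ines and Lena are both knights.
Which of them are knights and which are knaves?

Since Boris is a knave, "Lena is a knight, and Aldo and Theo are not the same type" needs to be False, which holds.
Since Lena is a knave, "Boris is a knight" needs to be False, which holds.
As a knave, Aldo's statement "Anika is the same type as Ines" should be False; it is.
Anika is a knight, and the claim "at least one of the following is true: Ines and Theo are both knights or both knaves; Ines is a knave" is indeed True.
Theo is a knave; "Anika and Boris are not the same type, and Ines is a knight" is False, as required.
Ines is a knave, so "Ines and Lena are both knights" must be False — and it is.

Boris is a knave, Lena is a knave, Aldo is a knave, Anika is a knight, Theo is a knave, and Ines is a knave.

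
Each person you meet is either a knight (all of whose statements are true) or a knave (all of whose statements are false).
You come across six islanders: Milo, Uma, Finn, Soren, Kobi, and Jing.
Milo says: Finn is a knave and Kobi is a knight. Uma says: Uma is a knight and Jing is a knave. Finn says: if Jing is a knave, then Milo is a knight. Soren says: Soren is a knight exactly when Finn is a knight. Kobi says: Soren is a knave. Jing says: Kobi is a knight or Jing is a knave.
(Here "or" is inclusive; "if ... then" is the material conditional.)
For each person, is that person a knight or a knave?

Milo is a knave; "Finn is a knave and Kobi is a knight" is false, as required.
Since Uma is a knave, "Uma is a knight and Jing is a knave" needs to be false, which holds.
As a knight, Finn's statement "if Jing is a knave, then Milo is a knight" should be True; it is.
Soren is a knave; "Soren is a knight exactly when Finn is a knight" is false, as required.
Kobi (knight): "Soren is a knave" — True. ✓
Jing is a knight, so "Kobi is a knight or Jing is a knave" must be True — and it is.

Milo is a knave, Uma is a knave, Finn is a knight, Soren is a knave, Kobi is a knight, and Jing is a knight.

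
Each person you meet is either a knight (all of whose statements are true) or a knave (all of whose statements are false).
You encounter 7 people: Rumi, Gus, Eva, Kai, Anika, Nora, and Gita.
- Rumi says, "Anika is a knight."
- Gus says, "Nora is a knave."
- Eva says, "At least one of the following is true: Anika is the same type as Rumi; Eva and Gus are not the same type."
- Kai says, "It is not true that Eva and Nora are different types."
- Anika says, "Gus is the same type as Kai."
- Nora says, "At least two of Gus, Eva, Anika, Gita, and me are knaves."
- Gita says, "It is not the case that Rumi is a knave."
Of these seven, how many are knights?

3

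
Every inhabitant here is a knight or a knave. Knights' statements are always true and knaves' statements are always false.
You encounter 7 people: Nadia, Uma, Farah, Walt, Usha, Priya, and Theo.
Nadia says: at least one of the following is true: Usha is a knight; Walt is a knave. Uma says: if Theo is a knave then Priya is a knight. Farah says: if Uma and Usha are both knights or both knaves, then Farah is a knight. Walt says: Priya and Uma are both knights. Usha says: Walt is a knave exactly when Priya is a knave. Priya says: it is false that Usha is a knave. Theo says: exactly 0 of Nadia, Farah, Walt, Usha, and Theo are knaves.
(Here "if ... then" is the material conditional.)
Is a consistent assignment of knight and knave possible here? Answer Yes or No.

One consistent assignment: Nadia=knight, Uma=knight, Farah=knight, Walt=knight, Usha=knight, Priya=knight, Theo=knight.

Yes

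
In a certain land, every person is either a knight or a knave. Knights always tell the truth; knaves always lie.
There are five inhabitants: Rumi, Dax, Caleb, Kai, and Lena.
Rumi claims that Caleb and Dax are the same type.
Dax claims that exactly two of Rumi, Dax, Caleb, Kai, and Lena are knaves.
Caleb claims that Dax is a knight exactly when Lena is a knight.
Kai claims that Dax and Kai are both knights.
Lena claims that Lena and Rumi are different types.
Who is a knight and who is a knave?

Rumi is a knave, Dax is a knave, Caleb is a knight, Kai is a knave, and Lena is a knave.

Rumi is a knave, and the claim "Caleb and Dax are the same type" is indeed false.
Dax is a knave, and the claim "exactly two of Rumi, Dax, Caleb, Kai, and Lena are knaves" is indeed false.
Caleb is a knight; "Dax is a knight exactly when Lena is a knight" is true, as required.
Kai is a knave, so "Dax and Kai are both knights" must be false — and it is.
Since Lena is a knave, "Lena and Rumi are different types" needs to be false, which holds.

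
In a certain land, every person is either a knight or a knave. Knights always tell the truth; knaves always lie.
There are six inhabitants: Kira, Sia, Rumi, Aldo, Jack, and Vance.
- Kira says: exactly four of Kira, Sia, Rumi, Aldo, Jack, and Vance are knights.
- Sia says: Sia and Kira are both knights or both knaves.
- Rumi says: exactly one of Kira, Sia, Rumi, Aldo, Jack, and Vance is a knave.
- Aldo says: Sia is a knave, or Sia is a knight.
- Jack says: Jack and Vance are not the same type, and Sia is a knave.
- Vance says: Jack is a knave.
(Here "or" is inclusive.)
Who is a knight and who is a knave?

Kira is a knight, Sia is a knight, Rumi is a knave, Aldo is a knight, Jack is a knave, and Vance is a knight.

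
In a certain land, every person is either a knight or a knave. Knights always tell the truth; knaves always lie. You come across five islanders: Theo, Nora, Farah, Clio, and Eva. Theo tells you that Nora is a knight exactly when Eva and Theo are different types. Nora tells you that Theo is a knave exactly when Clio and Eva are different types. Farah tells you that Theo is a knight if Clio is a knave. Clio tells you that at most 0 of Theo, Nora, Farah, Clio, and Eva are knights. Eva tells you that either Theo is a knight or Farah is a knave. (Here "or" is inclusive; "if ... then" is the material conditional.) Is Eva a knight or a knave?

Eva is a knight.

Consistent assignments: {Theo=knight, Nora=knave, Farah=knight, Clio=knave, Eva=knight}
In every consistent assignment, Eva is a knight.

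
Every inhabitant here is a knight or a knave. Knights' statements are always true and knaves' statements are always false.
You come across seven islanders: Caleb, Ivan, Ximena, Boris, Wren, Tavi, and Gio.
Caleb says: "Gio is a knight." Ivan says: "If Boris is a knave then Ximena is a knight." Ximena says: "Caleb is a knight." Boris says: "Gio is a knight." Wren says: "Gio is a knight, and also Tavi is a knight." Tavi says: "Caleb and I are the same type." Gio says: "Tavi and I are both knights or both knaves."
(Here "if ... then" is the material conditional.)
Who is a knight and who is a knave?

Since Caleb is a knight, "Gio is a knight" needs to be True, which holds.
Ivan (knight): "if Boris is a knave then Ximena is a knight" — True. ✓
As a knight, Ximena's statement "Caleb is a knight" should be True; it is.
Boris is a knight, and the claim "Gio is a knight" is indeed True.
Wren (knight): "Gio is a knight, and also Tavi is a knight" — True. ✓
Tavi is a knight, and the claim "Caleb and I are the same type" is indeed True.
Gio is a knight, so "Tavi and I are both knights or both knaves" must be True — and it is.

Caleb is a knight, Ivan is a knight, Ximena is a knight, Boris is a knight, Wren is a knight, Tavi is a knight, and Gio is a knight.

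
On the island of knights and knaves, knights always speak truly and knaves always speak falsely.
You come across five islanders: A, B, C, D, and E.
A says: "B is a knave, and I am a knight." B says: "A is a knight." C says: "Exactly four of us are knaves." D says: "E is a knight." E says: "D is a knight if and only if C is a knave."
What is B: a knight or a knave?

B is a knave.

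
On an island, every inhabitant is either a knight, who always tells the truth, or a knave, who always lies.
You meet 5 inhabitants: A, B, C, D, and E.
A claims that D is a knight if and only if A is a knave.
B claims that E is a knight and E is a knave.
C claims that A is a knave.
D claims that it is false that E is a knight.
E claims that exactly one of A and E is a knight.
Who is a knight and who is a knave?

A is a knave; "D is a knight if and only if A is a knave" is False, as required.
As a knave, B's statement "E is a knight and E is a knave" should be False; it is.
C (knight): "A is a knave" — true. ✓
Since D is a knave, "it is false that E is a knight" needs to be False, which holds.
E is a knight, and the claim "exactly one of A and E is a knight" is indeed true.

A is a knave, B is a knave, C is a knight, D is a knave, and E is a knight.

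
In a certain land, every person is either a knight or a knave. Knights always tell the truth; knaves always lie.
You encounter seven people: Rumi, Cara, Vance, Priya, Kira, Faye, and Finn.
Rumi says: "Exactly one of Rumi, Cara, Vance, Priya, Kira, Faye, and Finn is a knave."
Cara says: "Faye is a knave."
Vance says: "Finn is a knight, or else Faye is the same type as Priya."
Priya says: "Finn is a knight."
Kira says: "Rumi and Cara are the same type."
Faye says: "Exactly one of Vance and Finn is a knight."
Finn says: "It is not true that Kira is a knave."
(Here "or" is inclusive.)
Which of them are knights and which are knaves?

As a knight, Rumi's statement "exactly one of Rumi, Cara, Vance, Priya, Kira, Faye, and Finn is a knave" should be true; it is.
Cara (knight): "Faye is a knave" — true. ✓
Vance is a knight, and the claim "Finn is a knight, or else Faye is the same type as Priya" is indeed true.
Priya (knight): "Finn is a knight" — true. ✓
Kira is a knight, so "Rumi and Cara are the same type" must be true — and it is.
Faye is a knave, so "exactly one of Vance and Finn is a knight" must be False — and it is.
Finn is a knight, and the claim "it is not true that Kira is a knave" is indeed true.

Rumi is a knight, Cara is a knight, Vance is a knight, Priya is a knight, Kira is a knight, Faye is a knave, and Finn is a knight.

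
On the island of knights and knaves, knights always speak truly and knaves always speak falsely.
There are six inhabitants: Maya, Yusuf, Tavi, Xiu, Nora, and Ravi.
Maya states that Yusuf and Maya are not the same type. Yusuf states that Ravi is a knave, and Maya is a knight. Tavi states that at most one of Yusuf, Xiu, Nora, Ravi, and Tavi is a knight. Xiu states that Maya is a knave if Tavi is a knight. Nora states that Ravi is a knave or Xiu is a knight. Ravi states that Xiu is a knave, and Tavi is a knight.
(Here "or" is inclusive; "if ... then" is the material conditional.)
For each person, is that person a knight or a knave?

Maya is a knave, Yusuf is a knave, Tavi is a knave, Xiu is a knight, Nora is a knight, and Ravi is a knave.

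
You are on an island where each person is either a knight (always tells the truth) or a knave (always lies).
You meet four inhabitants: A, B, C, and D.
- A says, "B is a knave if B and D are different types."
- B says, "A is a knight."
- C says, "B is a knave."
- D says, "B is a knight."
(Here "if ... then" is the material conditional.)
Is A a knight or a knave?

A is a knight.

Consistent assignments: {A=knight, B=knight, C=knave, D=knight}
In every consistent assignment, A is a knight.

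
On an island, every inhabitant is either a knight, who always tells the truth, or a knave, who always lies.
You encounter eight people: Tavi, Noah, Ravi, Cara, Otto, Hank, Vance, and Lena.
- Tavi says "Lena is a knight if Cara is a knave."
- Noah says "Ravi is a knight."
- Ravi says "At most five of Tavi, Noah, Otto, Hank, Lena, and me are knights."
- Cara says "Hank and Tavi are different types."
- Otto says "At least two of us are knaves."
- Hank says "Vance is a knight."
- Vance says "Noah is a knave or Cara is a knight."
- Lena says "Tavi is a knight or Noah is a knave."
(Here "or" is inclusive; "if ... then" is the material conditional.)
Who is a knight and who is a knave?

Tavi is a knave, and the claim "Lena is a knight if Cara is a knave" is indeed False.
Noah is a knight, and the claim "Ravi is a knight" is indeed True.
Ravi is a knight, and the claim "at most five of Tavi, Noah, Otto, Hank, Lena, and me are knights" is indeed True.
Cara (knave): "Hank and Tavi are different types" — False. ✓
As a knight, Otto's statement "at least two of us are knaves" should be True; it is.
Hank (knave): "Vance is a knight" — False. ✓
Vance is a knave; "Noah is a knave or Cara is a knight" is False, as required.
Lena (knave): "Tavi is a knight or Noah is a knave" — False. ✓

Tavi is a knave, Noah is a knight, Ravi is a knight, Cara is a knave, Otto is a knight, Hank is a knave, Vance is a knave, and Lena is a knave.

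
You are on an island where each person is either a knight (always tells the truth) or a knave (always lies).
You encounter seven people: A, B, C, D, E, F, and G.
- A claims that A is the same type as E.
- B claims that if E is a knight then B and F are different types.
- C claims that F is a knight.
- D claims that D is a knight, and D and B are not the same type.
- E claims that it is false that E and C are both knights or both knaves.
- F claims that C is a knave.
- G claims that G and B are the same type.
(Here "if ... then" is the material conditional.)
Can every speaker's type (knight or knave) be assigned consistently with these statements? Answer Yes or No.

No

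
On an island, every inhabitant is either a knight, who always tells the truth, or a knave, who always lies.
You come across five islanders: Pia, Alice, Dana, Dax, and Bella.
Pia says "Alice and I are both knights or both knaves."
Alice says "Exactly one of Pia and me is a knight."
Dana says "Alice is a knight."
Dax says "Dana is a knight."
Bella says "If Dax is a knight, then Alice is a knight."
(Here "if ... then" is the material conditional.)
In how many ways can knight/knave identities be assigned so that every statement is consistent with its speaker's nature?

Consistent assignments:
  Pia=knave, Alice=knight, Dana=knight, Dax=knight, Bella=knight

1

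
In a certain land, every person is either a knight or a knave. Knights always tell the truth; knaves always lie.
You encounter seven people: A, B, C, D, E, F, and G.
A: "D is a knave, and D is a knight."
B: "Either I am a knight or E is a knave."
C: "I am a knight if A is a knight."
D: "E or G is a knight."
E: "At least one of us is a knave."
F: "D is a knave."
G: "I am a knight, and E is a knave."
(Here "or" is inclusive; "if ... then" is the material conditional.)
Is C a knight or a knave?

Consistent assignments: {A=knave, B=knight, C=knight, D=knight, E=knight, F=knave, G=knave}; {A=knave, B=knave, C=knight, D=knight, E=knight, F=knave, G=knave}
In every consistent assignment, C is a knight.

C is a knight.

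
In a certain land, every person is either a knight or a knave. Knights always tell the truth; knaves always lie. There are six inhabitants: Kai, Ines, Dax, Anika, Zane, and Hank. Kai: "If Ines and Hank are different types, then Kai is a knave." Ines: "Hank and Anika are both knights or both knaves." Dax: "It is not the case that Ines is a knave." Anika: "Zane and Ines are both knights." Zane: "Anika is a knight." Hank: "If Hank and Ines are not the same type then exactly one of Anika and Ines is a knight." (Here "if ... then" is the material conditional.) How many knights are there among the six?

6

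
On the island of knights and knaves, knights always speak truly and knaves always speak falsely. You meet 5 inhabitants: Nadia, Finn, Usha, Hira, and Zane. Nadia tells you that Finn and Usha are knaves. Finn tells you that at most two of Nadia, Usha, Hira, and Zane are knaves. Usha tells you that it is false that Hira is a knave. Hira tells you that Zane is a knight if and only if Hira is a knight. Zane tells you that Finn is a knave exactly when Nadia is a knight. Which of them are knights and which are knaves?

Knights: Finn, Usha, Hira, and Zane. Knaves: Nadia.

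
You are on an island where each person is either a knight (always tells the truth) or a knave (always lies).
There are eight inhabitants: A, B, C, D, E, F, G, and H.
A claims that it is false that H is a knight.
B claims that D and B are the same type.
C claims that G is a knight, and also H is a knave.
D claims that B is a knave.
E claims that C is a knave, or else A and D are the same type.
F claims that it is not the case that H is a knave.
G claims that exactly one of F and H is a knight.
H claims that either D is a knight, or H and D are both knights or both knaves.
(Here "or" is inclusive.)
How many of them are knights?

The unique consistent assignment is A=knave, B=knave, C=knave, D=knight, E=knight, F=knight, G=knave, H=knight.
That has 4 knights.

4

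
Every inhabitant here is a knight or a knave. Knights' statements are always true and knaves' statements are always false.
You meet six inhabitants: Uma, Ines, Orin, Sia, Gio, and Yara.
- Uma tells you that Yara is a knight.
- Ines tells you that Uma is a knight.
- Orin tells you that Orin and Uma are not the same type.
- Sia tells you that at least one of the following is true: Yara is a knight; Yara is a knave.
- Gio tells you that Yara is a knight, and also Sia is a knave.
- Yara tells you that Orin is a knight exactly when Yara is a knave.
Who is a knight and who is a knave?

Uma is a knave, Ines is a knave, Orin is a knave, Sia is a knight, Gio is a knave, and Yara is a knave.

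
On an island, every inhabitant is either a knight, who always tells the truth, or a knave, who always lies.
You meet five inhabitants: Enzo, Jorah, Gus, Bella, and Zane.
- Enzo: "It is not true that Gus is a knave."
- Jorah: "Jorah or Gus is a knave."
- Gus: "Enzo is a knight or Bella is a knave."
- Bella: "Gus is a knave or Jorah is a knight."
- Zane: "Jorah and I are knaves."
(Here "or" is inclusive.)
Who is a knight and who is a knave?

Enzo is a knave, Jorah is a knight, Gus is a knave, Bella is a knight, and Zane is a knave.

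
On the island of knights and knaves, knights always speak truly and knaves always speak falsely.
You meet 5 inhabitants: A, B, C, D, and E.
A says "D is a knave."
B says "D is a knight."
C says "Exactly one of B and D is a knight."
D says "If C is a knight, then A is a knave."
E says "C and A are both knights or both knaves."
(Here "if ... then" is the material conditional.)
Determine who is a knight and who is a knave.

A is a knave, B is a knight, C is a knave, D is a knight, and E is a knight.

A is a knave; "D is a knave" is False, as required.
B is a knight, and the claim "D is a knight" is indeed True.
As a knave, C's statement "exactly one of B and D is a knight" should be False; it is.
D is a knight, and the claim "if C is a knight, then A is a knave" is indeed True.
E is a knight, and the claim "C and A are both knights or both knaves" is indeed True.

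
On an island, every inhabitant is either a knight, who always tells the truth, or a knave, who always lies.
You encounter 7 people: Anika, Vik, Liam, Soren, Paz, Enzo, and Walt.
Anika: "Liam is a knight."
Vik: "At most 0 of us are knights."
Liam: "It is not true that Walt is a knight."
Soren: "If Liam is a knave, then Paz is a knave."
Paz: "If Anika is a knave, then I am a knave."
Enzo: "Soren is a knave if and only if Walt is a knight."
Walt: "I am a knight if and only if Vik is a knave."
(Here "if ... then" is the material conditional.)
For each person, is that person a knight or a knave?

Knights: Anika, Liam, Soren, Paz, and Enzo. Knaves: Vik and Walt.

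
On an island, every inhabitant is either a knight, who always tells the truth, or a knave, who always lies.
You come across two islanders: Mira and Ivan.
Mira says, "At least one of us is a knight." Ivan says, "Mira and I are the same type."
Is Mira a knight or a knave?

Consistent assignments: {Mira=knight, Ivan=knight}; {Mira=knight, Ivan=knave}
In every consistent assignment, Mira is a knight.

Mira is a knight.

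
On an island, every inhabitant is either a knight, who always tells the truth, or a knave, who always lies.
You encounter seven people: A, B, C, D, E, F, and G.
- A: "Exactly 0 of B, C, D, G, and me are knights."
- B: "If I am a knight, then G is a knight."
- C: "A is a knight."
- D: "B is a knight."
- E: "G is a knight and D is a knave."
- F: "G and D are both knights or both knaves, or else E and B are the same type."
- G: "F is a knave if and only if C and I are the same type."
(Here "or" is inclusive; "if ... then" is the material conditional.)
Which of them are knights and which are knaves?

A is a knave, B is a knight, C is a knave, D is a knight, E is a knave, F is a knight, and G is a knight.

A is a knave, and the claim "exactly 0 of B, C, D, G, and me are knights" is indeed False.
Since B is a knight, "if I am a knight, then G is a knight" needs to be true, which holds.
As a knave, C's statement "A is a knight" should be False; it is.
As a knight, D's statement "B is a knight" should be true; it is.
E (knave): "G is a knight and D is a knave" — False. ✓
Since F is a knight, "G and D are both knights or both knaves, or else E and B are the same type" needs to be true, which holds.
Since G is a knight, "F is a knave if and only if C and I are the same type" needs to be true, which holds.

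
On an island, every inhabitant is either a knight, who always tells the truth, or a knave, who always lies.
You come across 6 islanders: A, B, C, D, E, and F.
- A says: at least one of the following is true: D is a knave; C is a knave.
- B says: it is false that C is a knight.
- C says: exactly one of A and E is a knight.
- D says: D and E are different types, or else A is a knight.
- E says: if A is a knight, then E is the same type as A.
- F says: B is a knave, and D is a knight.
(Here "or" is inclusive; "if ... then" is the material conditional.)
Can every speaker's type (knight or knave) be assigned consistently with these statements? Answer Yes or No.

One consistent assignment: A=knight, B=knight, C=knave, D=knight, E=knight, F=knave.

Yes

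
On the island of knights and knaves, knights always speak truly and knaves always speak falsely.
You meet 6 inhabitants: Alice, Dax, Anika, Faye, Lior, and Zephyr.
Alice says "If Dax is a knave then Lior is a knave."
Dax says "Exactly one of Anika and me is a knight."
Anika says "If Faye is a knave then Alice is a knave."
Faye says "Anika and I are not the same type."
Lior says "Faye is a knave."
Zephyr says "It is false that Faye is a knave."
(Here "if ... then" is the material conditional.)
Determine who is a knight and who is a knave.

Knights: Alice, Dax, and Lior. Knaves: Anika, Faye, and Zephyr.

Alice is a knight, so "if Dax is a knave then Lior is a knave" must be True — and it is.
Dax is a knight, so "exactly one of Anika and me is a knight" must be True — and it is.
Anika (knave): "if Faye is a knave then Alice is a knave" — False. ✓
Faye (knave): "Anika and I are not the same type" — False. ✓
Lior is a knight; "Faye is a knave" is True, as required.
Since Zephyr is a knave, "it is false that Faye is a knave" needs to be False, which holds.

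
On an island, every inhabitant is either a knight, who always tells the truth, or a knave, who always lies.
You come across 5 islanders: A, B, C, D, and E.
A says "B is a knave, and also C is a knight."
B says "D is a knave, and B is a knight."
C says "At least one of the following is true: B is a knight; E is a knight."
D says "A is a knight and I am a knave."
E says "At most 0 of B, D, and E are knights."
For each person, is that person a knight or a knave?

Knights: B and C. Knaves: A, D, and E.

Suppose A is a knight. Then A's statement "B is a knave, and also C is a knight" would have to be true. Checking the 16 ways to assign the others, none is consistent with every speaker.
(For instance, with B=knight, C=knight, D=knave, E=knave, A's claim "B is a knave, and also C is a knight" comes out false where it would need to be true.)
So A must be a knave, making "B is a knave, and also C is a knight" false. Taking A=knave, B=knight, C=knight, D=knave, E=knave, each remaining statement checks out:
  B (knight): "D is a knave, and B is a knight" — true. ✓
  C (knight): "at least one of the following is true: B is a knight; E is a knight" — true. ✓
  D (knave): "A is a knight and I am a knave" — false. ✓
  E (knave): "at most 0 of B, D, and E are knights" — false. ✓
This is the unique consistent assignment.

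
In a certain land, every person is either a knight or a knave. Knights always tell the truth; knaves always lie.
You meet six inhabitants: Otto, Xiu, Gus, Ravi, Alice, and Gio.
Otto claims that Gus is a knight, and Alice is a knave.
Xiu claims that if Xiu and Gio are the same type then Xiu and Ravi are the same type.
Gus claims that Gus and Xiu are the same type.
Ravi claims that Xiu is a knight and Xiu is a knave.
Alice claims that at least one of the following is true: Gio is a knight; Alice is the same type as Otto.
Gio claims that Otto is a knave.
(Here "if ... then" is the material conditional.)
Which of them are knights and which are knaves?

Otto is a knight, so "Gus is a knight, and Alice is a knave" must be true — and it is.
Xiu is a knight; "if Xiu and Gio are the same type then Xiu and Ravi are the same type" is true, as required.
Gus (knight): "Gus and Xiu are the same type" — true. ✓
As a knave, Ravi's statement "Xiu is a knight and Xiu is a knave" should be False; it is.
Alice is a knave, so "at least one of the following is true: Gio is a knight; Alice is the same type as Otto" must be False — and it is.
Gio is a knave, and the claim "Otto is a knave" is indeed False.

Knights: Otto, Xiu, and Gus. Knaves: Ravi, Alice, and Gio.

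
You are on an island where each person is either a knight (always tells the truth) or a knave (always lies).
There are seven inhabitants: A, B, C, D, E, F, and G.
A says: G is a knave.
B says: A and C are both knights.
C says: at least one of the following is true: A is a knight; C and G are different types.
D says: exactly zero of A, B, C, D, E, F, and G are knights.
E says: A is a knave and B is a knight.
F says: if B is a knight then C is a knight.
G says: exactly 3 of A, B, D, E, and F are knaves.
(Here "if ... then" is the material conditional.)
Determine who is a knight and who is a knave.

Knights: A, B, C, and F. Knaves: D, E, and G.

A (knight): "G is a knave" — True. ✓
B is a knight; "A and C are both knights" is True, as required.
C is a knight; "at least one of the following is true: A is a knight; C and G are different types" is True, as required.
D is a knave, so "exactly zero of A, B, C, D, E, F, and G are knights" must be false — and it is.
As a knave, E's statement "A is a knave and B is a knight" should be false; it is.
Since F is a knight, "if B is a knight then C is a knight" needs to be True, which holds.
As a knave, G's statement "exactly 3 of A, B, D, E, and F are knaves" should be false; it is.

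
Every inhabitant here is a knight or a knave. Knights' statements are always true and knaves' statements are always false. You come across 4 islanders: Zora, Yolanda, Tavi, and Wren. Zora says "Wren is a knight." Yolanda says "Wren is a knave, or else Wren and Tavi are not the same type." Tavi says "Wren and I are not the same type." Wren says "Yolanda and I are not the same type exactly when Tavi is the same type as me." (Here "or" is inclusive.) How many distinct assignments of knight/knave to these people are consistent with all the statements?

1

Consistent assignments:
  Zora=knave, Yolanda=knight, Tavi=knight, Wren=knave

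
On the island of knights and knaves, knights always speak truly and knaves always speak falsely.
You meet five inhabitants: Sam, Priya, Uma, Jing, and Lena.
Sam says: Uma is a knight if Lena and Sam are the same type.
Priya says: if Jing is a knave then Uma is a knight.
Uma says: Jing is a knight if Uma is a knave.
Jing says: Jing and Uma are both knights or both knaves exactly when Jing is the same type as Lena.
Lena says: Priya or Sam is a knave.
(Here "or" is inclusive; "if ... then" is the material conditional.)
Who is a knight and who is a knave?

Sam is a knight, Priya is a knight, Uma is a knight, Jing is a knave, and Lena is a knave.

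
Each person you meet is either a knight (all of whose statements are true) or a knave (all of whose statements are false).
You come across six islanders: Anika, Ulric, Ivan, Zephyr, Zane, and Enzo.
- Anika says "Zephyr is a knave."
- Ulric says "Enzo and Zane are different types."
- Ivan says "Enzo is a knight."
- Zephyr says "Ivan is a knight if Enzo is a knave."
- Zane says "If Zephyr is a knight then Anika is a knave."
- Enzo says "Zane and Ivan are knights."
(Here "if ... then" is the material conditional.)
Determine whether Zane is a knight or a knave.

Consistent assignments: {Anika=knight, Ulric=knight, Ivan=knave, Zephyr=knave, Zane=knight, Enzo=knave}; {Anika=knave, Ulric=knave, Ivan=knight, Zephyr=knight, Zane=knight, Enzo=knight}
In every consistent assignment, Zane is a knight.

Zane is a knight.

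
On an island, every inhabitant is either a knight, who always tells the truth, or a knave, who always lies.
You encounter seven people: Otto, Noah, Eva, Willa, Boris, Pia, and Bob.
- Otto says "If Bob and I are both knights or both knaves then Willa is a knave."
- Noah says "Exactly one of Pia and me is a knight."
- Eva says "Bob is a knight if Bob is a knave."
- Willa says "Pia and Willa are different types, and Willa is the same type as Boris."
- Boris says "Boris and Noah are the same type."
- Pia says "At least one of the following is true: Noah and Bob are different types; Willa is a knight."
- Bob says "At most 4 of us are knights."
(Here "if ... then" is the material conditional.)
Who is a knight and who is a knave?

Otto (knight): "if Bob and I are both knights or both knaves then Willa is a knave" — true. ✓
Noah (knight): "exactly one of Pia and me is a knight" — true. ✓
Eva is a knight, so "Bob is a knight if Bob is a knave" must be true — and it is.
Willa is a knave; "Pia and Willa are different types, and Willa is the same type as Boris" is False, as required.
As a knave, Boris's statement "Boris and Noah are the same type" should be False; it is.
Pia is a knave, and the claim "at least one of the following is true: Noah and Bob are different types; Willa is a knight" is indeed False.
Bob (knight): "at most 4 of us are knights" — true. ✓

Otto is a knight, Noah is a knight, Eva is a knight, Willa is a knave, Boris is a knave, Pia is a knave, and Bob is a knight.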